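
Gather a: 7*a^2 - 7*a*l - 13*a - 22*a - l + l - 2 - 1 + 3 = 7*a^2 + a*(-7*l - 35)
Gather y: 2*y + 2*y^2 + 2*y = 2*y^2 + 4*y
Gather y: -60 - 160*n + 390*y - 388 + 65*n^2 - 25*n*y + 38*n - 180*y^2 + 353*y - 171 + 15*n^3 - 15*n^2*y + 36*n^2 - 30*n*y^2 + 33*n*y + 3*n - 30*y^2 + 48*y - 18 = 15*n^3 + 101*n^2 - 119*n + y^2*(-30*n - 210) + y*(-15*n^2 + 8*n + 791) - 637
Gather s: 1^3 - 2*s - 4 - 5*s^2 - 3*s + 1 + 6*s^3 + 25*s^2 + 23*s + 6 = 6*s^3 + 20*s^2 + 18*s + 4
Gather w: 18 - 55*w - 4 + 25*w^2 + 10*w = 25*w^2 - 45*w + 14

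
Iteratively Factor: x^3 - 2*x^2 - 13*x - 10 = (x + 1)*(x^2 - 3*x - 10) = (x + 1)*(x + 2)*(x - 5)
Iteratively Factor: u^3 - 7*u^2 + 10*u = (u)*(u^2 - 7*u + 10) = u*(u - 2)*(u - 5)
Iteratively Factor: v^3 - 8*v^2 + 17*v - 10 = (v - 5)*(v^2 - 3*v + 2) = (v - 5)*(v - 1)*(v - 2)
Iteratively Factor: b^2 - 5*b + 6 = (b - 3)*(b - 2)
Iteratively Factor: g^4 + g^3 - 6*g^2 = (g)*(g^3 + g^2 - 6*g) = g^2*(g^2 + g - 6) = g^2*(g + 3)*(g - 2)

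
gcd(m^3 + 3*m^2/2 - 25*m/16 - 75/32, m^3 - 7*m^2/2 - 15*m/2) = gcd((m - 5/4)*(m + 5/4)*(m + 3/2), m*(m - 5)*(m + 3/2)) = m + 3/2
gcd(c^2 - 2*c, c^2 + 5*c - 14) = c - 2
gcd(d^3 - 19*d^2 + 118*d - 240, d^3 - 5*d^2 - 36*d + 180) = d^2 - 11*d + 30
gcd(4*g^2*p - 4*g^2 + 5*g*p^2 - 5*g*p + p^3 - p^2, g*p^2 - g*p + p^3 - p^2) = g*p - g + p^2 - p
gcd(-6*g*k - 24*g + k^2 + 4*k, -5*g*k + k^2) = 1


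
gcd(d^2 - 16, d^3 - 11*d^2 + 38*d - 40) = d - 4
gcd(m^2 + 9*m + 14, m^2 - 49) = m + 7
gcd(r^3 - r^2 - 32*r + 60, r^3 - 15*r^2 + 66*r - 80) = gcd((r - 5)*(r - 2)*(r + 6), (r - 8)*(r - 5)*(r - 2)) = r^2 - 7*r + 10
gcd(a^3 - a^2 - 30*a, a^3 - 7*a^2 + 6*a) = a^2 - 6*a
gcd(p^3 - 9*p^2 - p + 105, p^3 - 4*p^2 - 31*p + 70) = p - 7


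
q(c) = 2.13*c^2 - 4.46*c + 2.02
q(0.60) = 0.11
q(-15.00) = 548.17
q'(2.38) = 5.68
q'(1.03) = -0.07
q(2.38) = 3.47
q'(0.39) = -2.80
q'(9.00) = 33.88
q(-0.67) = 5.96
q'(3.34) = 9.77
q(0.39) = 0.60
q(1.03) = -0.31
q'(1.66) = 2.61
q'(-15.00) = -68.36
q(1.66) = 0.49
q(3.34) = 10.89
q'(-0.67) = -7.31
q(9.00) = 134.41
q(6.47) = 62.33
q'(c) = 4.26*c - 4.46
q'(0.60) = -1.90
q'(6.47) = 23.10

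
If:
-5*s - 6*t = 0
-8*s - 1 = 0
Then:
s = -1/8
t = 5/48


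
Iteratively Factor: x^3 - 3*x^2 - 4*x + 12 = (x - 3)*(x^2 - 4) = (x - 3)*(x - 2)*(x + 2)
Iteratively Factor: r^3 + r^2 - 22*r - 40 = (r - 5)*(r^2 + 6*r + 8) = (r - 5)*(r + 2)*(r + 4)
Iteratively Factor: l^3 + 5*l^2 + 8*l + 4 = (l + 1)*(l^2 + 4*l + 4) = (l + 1)*(l + 2)*(l + 2)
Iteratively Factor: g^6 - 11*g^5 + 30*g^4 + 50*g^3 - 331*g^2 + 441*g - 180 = (g - 1)*(g^5 - 10*g^4 + 20*g^3 + 70*g^2 - 261*g + 180) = (g - 1)^2*(g^4 - 9*g^3 + 11*g^2 + 81*g - 180) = (g - 3)*(g - 1)^2*(g^3 - 6*g^2 - 7*g + 60) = (g - 4)*(g - 3)*(g - 1)^2*(g^2 - 2*g - 15) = (g - 4)*(g - 3)*(g - 1)^2*(g + 3)*(g - 5)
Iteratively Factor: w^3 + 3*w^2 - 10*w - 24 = (w + 2)*(w^2 + w - 12) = (w + 2)*(w + 4)*(w - 3)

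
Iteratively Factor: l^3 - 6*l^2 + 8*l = (l - 4)*(l^2 - 2*l) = (l - 4)*(l - 2)*(l)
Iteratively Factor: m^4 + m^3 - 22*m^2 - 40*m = (m - 5)*(m^3 + 6*m^2 + 8*m) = (m - 5)*(m + 2)*(m^2 + 4*m) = (m - 5)*(m + 2)*(m + 4)*(m)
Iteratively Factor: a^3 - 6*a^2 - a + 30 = (a - 3)*(a^2 - 3*a - 10) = (a - 3)*(a + 2)*(a - 5)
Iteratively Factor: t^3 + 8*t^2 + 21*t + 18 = (t + 3)*(t^2 + 5*t + 6) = (t + 3)^2*(t + 2)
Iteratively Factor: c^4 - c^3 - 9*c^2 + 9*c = (c + 3)*(c^3 - 4*c^2 + 3*c) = (c - 1)*(c + 3)*(c^2 - 3*c) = (c - 3)*(c - 1)*(c + 3)*(c)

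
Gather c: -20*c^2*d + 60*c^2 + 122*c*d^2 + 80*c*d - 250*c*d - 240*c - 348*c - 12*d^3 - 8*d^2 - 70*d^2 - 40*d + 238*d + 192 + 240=c^2*(60 - 20*d) + c*(122*d^2 - 170*d - 588) - 12*d^3 - 78*d^2 + 198*d + 432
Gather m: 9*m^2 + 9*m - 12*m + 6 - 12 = 9*m^2 - 3*m - 6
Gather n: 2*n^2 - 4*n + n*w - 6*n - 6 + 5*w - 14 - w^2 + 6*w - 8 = 2*n^2 + n*(w - 10) - w^2 + 11*w - 28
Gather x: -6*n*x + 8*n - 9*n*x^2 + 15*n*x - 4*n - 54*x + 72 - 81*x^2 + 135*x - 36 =4*n + x^2*(-9*n - 81) + x*(9*n + 81) + 36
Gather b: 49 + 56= 105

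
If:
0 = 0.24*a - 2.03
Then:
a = 8.46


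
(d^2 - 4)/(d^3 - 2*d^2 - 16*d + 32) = (d + 2)/(d^2 - 16)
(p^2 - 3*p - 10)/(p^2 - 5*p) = (p + 2)/p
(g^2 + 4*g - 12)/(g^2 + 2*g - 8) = (g + 6)/(g + 4)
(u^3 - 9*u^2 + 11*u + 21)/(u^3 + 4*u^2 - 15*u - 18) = (u - 7)/(u + 6)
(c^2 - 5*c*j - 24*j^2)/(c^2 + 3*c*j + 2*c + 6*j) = (c - 8*j)/(c + 2)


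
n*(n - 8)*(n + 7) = n^3 - n^2 - 56*n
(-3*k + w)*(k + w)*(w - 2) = -3*k^2*w + 6*k^2 - 2*k*w^2 + 4*k*w + w^3 - 2*w^2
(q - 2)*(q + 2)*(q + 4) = q^3 + 4*q^2 - 4*q - 16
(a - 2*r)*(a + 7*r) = a^2 + 5*a*r - 14*r^2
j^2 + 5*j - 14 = (j - 2)*(j + 7)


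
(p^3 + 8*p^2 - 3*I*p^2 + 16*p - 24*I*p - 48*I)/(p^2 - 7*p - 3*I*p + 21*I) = (p^2 + 8*p + 16)/(p - 7)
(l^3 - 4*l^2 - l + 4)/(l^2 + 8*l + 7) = (l^2 - 5*l + 4)/(l + 7)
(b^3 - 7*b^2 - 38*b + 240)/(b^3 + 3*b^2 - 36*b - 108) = (b^2 - 13*b + 40)/(b^2 - 3*b - 18)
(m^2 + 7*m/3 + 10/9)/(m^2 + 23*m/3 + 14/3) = (m + 5/3)/(m + 7)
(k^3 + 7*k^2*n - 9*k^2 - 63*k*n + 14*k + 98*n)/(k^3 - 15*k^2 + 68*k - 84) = (k + 7*n)/(k - 6)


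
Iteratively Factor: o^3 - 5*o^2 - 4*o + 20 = (o - 2)*(o^2 - 3*o - 10) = (o - 2)*(o + 2)*(o - 5)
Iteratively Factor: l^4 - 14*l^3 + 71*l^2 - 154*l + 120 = (l - 5)*(l^3 - 9*l^2 + 26*l - 24) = (l - 5)*(l - 2)*(l^2 - 7*l + 12) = (l - 5)*(l - 4)*(l - 2)*(l - 3)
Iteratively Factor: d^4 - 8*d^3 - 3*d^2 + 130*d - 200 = (d - 5)*(d^3 - 3*d^2 - 18*d + 40) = (d - 5)*(d - 2)*(d^2 - d - 20) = (d - 5)*(d - 2)*(d + 4)*(d - 5)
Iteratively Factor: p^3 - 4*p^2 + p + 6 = (p - 3)*(p^2 - p - 2) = (p - 3)*(p - 2)*(p + 1)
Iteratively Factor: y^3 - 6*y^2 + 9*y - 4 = (y - 1)*(y^2 - 5*y + 4) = (y - 4)*(y - 1)*(y - 1)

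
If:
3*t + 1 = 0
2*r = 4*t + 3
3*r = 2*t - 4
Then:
No Solution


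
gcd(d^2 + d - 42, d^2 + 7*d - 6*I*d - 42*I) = d + 7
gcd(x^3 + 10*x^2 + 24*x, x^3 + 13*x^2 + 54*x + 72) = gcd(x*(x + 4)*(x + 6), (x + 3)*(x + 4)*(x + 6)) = x^2 + 10*x + 24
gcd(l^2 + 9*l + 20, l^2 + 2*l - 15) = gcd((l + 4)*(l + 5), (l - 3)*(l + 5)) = l + 5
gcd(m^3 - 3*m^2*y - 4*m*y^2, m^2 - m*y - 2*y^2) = m + y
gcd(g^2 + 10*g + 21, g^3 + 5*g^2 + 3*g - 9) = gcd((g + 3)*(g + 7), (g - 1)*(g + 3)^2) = g + 3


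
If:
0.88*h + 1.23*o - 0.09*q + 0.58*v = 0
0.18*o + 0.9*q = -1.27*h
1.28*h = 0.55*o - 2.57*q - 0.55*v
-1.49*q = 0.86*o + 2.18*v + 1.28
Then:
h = -7.21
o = 10.59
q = 8.05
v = -10.27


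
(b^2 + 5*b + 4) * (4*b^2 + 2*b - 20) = 4*b^4 + 22*b^3 + 6*b^2 - 92*b - 80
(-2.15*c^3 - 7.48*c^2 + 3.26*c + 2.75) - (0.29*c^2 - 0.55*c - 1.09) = -2.15*c^3 - 7.77*c^2 + 3.81*c + 3.84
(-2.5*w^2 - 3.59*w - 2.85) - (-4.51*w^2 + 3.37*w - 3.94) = 2.01*w^2 - 6.96*w + 1.09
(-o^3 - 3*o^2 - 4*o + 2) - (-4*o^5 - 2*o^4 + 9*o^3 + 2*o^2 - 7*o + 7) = 4*o^5 + 2*o^4 - 10*o^3 - 5*o^2 + 3*o - 5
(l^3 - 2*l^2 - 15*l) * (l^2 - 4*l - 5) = l^5 - 6*l^4 - 12*l^3 + 70*l^2 + 75*l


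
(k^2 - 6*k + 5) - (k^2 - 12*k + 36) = 6*k - 31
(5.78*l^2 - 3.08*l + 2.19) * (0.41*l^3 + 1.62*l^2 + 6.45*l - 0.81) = 2.3698*l^5 + 8.1008*l^4 + 33.1893*l^3 - 21.0*l^2 + 16.6203*l - 1.7739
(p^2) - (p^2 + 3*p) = -3*p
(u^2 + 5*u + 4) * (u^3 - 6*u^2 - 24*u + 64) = u^5 - u^4 - 50*u^3 - 80*u^2 + 224*u + 256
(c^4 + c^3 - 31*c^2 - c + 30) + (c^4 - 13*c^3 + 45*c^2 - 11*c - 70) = 2*c^4 - 12*c^3 + 14*c^2 - 12*c - 40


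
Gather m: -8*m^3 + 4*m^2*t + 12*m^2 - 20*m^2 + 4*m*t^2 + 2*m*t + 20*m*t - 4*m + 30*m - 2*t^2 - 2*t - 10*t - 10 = -8*m^3 + m^2*(4*t - 8) + m*(4*t^2 + 22*t + 26) - 2*t^2 - 12*t - 10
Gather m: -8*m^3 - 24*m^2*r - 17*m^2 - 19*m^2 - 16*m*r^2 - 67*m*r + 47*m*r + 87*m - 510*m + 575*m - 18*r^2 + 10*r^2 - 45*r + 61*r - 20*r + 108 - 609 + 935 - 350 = -8*m^3 + m^2*(-24*r - 36) + m*(-16*r^2 - 20*r + 152) - 8*r^2 - 4*r + 84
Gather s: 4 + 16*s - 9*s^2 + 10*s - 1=-9*s^2 + 26*s + 3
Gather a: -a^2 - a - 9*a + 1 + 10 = -a^2 - 10*a + 11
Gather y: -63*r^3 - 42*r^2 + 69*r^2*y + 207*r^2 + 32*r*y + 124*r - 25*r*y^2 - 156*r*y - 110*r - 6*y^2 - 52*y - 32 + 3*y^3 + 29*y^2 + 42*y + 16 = -63*r^3 + 165*r^2 + 14*r + 3*y^3 + y^2*(23 - 25*r) + y*(69*r^2 - 124*r - 10) - 16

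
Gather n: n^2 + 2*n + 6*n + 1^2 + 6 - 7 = n^2 + 8*n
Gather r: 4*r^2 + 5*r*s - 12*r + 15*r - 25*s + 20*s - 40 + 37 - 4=4*r^2 + r*(5*s + 3) - 5*s - 7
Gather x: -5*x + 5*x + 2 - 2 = 0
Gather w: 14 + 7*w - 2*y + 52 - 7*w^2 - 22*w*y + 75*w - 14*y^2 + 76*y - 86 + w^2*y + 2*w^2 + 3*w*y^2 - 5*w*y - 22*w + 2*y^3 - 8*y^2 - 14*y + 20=w^2*(y - 5) + w*(3*y^2 - 27*y + 60) + 2*y^3 - 22*y^2 + 60*y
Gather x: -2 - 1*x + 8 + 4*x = 3*x + 6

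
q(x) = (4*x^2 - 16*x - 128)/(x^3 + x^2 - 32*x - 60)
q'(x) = (8*x - 16)/(x^3 + x^2 - 32*x - 60) + (-3*x^2 - 2*x + 32)*(4*x^2 - 16*x - 128)/(x^3 + x^2 - 32*x - 60)^2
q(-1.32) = 5.45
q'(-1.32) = -7.31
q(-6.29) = -1.92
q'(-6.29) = -1.12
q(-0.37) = 2.53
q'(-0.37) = -1.31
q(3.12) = 1.16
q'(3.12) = -0.04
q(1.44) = 1.41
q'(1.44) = -0.28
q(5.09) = 1.63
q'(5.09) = 1.02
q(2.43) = 1.22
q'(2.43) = -0.13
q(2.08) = 1.27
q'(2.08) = -0.17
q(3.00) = 1.17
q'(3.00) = -0.06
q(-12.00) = -0.51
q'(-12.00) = -0.06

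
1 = 1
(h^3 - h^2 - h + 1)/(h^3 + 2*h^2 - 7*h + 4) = (h + 1)/(h + 4)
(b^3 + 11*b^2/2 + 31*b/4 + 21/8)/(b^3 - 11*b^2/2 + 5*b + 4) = (b^2 + 5*b + 21/4)/(b^2 - 6*b + 8)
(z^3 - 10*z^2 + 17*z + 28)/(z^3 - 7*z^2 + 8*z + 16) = (z - 7)/(z - 4)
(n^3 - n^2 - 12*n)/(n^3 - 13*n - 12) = n/(n + 1)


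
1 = 1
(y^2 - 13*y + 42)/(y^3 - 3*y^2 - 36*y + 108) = (y - 7)/(y^2 + 3*y - 18)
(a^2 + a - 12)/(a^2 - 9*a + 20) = (a^2 + a - 12)/(a^2 - 9*a + 20)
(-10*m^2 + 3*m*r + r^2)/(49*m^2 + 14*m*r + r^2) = (-10*m^2 + 3*m*r + r^2)/(49*m^2 + 14*m*r + r^2)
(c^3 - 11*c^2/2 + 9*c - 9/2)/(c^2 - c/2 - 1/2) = (2*c^2 - 9*c + 9)/(2*c + 1)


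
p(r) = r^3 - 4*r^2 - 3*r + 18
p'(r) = 3*r^2 - 8*r - 3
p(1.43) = 8.45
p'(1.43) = -8.31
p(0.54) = 15.37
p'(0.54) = -6.45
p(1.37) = 8.95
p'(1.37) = -8.33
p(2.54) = 0.96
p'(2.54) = -3.97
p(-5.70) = -280.05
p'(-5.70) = 140.07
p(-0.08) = 18.21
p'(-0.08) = -2.34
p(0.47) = 15.81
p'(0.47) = -6.10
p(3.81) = 3.81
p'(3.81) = 10.07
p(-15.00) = -4212.00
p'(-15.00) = 792.00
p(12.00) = 1134.00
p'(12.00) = 333.00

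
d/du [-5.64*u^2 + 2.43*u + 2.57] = 2.43 - 11.28*u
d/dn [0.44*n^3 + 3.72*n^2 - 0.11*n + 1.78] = 1.32*n^2 + 7.44*n - 0.11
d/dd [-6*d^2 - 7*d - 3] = -12*d - 7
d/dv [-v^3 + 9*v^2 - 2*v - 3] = -3*v^2 + 18*v - 2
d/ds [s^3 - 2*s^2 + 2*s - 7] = 3*s^2 - 4*s + 2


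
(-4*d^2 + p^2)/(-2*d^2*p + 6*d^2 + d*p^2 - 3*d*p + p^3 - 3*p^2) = (-2*d + p)/(-d*p + 3*d + p^2 - 3*p)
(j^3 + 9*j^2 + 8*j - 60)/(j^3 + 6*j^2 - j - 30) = (j + 6)/(j + 3)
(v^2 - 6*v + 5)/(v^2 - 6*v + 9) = (v^2 - 6*v + 5)/(v^2 - 6*v + 9)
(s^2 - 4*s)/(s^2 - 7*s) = (s - 4)/(s - 7)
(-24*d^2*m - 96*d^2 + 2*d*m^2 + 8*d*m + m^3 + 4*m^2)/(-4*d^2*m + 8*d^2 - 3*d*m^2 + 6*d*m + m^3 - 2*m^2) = (6*d*m + 24*d + m^2 + 4*m)/(d*m - 2*d + m^2 - 2*m)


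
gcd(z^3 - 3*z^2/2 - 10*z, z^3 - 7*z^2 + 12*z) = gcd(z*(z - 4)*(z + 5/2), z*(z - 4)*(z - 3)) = z^2 - 4*z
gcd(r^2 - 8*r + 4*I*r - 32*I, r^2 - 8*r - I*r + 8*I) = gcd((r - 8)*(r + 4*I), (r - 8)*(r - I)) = r - 8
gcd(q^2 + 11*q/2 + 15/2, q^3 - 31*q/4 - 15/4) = q + 5/2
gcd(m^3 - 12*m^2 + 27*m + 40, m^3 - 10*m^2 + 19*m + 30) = m^2 - 4*m - 5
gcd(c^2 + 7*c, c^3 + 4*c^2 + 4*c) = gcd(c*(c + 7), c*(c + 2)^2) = c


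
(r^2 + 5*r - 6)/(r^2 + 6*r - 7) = (r + 6)/(r + 7)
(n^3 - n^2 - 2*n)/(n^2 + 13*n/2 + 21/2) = 2*n*(n^2 - n - 2)/(2*n^2 + 13*n + 21)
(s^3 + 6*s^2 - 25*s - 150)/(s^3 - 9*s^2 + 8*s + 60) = (s^2 + 11*s + 30)/(s^2 - 4*s - 12)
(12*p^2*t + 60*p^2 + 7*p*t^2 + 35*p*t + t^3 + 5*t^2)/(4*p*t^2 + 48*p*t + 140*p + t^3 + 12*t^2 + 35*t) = (3*p + t)/(t + 7)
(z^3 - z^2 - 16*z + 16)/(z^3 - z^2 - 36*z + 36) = (z^2 - 16)/(z^2 - 36)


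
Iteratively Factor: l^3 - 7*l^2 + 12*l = (l)*(l^2 - 7*l + 12) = l*(l - 3)*(l - 4)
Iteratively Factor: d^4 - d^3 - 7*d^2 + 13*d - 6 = (d + 3)*(d^3 - 4*d^2 + 5*d - 2) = (d - 2)*(d + 3)*(d^2 - 2*d + 1) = (d - 2)*(d - 1)*(d + 3)*(d - 1)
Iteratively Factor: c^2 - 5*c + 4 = (c - 4)*(c - 1)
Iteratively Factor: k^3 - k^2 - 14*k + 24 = (k + 4)*(k^2 - 5*k + 6) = (k - 3)*(k + 4)*(k - 2)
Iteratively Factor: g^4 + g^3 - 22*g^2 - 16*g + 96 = (g + 4)*(g^3 - 3*g^2 - 10*g + 24) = (g + 3)*(g + 4)*(g^2 - 6*g + 8) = (g - 4)*(g + 3)*(g + 4)*(g - 2)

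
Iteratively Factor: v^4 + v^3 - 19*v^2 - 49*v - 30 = (v + 3)*(v^3 - 2*v^2 - 13*v - 10) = (v + 1)*(v + 3)*(v^2 - 3*v - 10) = (v + 1)*(v + 2)*(v + 3)*(v - 5)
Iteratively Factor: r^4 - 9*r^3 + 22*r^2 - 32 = (r + 1)*(r^3 - 10*r^2 + 32*r - 32) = (r - 2)*(r + 1)*(r^2 - 8*r + 16) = (r - 4)*(r - 2)*(r + 1)*(r - 4)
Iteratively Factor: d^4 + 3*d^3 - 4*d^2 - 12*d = (d)*(d^3 + 3*d^2 - 4*d - 12) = d*(d + 2)*(d^2 + d - 6) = d*(d + 2)*(d + 3)*(d - 2)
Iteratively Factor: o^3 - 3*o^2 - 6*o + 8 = (o + 2)*(o^2 - 5*o + 4) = (o - 4)*(o + 2)*(o - 1)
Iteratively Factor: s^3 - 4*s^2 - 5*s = (s)*(s^2 - 4*s - 5) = s*(s + 1)*(s - 5)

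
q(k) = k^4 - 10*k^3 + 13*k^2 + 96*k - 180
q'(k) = 4*k^3 - 30*k^2 + 26*k + 96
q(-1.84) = -238.87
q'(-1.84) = -78.33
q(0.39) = -141.15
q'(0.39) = 101.81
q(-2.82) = -59.84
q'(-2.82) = -305.60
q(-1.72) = -247.02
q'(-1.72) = -57.83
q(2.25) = 13.54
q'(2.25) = 48.19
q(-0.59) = -229.94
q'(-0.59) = 69.40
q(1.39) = -44.57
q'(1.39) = 84.92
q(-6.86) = 5216.11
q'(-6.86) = -2785.46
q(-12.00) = 38556.00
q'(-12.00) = -11448.00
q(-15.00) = 85680.00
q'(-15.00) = -20544.00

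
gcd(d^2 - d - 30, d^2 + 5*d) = d + 5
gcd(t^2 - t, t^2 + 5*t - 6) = t - 1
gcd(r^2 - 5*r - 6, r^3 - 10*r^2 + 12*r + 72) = r - 6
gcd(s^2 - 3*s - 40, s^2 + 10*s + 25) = s + 5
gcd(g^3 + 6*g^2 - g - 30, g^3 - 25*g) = g + 5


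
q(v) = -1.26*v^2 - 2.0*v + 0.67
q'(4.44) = -13.19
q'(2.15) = -7.42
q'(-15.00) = 35.80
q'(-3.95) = 7.95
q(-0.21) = 1.03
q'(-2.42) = 4.10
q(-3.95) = -11.09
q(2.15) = -9.45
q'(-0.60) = -0.49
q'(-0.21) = -1.47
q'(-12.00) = 28.24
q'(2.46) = -8.20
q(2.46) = -11.88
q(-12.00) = -156.77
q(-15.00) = -252.83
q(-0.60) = 1.42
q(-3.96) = -11.17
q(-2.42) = -1.87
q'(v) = -2.52*v - 2.0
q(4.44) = -33.05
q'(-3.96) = 7.98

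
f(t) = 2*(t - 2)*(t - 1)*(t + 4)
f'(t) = 2*(t - 2)*(t - 1) + 2*(t - 2)*(t + 4) + 2*(t - 1)*(t + 4) = 6*t^2 + 4*t - 20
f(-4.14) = -8.84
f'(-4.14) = 66.28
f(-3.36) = 29.91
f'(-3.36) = 34.30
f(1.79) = -1.92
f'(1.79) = 6.38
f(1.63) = -2.62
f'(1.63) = 2.46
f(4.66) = 168.62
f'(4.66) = 128.93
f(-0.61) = 28.49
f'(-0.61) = -20.21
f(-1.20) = 39.42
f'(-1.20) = -16.16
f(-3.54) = 23.14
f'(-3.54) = 41.03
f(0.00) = 16.00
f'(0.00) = -20.00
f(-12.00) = -2912.00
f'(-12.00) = 796.00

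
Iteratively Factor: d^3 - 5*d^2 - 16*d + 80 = (d + 4)*(d^2 - 9*d + 20) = (d - 5)*(d + 4)*(d - 4)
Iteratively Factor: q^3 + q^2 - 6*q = (q - 2)*(q^2 + 3*q) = (q - 2)*(q + 3)*(q)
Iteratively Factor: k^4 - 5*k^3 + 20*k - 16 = (k - 1)*(k^3 - 4*k^2 - 4*k + 16) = (k - 2)*(k - 1)*(k^2 - 2*k - 8) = (k - 4)*(k - 2)*(k - 1)*(k + 2)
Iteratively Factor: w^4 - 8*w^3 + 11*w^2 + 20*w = (w - 5)*(w^3 - 3*w^2 - 4*w) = w*(w - 5)*(w^2 - 3*w - 4) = w*(w - 5)*(w + 1)*(w - 4)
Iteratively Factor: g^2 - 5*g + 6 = (g - 2)*(g - 3)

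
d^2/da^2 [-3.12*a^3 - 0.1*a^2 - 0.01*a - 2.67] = -18.72*a - 0.2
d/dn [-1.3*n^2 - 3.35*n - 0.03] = -2.6*n - 3.35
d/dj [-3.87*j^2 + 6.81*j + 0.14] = 6.81 - 7.74*j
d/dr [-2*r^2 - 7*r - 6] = -4*r - 7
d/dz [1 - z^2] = -2*z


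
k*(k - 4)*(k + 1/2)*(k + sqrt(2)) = k^4 - 7*k^3/2 + sqrt(2)*k^3 - 7*sqrt(2)*k^2/2 - 2*k^2 - 2*sqrt(2)*k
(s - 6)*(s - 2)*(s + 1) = s^3 - 7*s^2 + 4*s + 12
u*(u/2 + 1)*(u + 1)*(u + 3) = u^4/2 + 3*u^3 + 11*u^2/2 + 3*u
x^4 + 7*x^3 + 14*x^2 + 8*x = x*(x + 1)*(x + 2)*(x + 4)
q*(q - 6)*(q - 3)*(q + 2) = q^4 - 7*q^3 + 36*q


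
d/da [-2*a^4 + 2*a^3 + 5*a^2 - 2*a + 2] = -8*a^3 + 6*a^2 + 10*a - 2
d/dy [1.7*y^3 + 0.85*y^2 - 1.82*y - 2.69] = 5.1*y^2 + 1.7*y - 1.82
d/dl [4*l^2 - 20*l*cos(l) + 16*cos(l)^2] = 20*l*sin(l) + 8*l - 16*sin(2*l) - 20*cos(l)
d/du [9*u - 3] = 9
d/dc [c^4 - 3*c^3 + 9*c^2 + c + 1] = 4*c^3 - 9*c^2 + 18*c + 1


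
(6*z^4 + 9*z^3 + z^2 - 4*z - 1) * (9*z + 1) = 54*z^5 + 87*z^4 + 18*z^3 - 35*z^2 - 13*z - 1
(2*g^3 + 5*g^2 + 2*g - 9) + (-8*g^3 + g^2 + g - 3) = -6*g^3 + 6*g^2 + 3*g - 12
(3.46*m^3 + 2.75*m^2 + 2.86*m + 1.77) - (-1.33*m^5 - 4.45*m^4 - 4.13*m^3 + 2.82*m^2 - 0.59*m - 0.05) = 1.33*m^5 + 4.45*m^4 + 7.59*m^3 - 0.0699999999999998*m^2 + 3.45*m + 1.82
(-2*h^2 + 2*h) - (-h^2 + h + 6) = -h^2 + h - 6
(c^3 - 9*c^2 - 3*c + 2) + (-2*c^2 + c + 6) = c^3 - 11*c^2 - 2*c + 8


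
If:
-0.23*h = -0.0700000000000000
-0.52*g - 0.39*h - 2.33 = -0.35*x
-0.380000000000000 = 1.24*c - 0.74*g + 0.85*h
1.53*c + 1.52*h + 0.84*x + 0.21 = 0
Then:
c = -2.11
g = -2.67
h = 0.30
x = 3.04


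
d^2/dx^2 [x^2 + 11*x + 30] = 2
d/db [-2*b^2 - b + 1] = -4*b - 1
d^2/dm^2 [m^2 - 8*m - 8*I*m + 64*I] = 2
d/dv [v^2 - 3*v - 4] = 2*v - 3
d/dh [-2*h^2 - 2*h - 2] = -4*h - 2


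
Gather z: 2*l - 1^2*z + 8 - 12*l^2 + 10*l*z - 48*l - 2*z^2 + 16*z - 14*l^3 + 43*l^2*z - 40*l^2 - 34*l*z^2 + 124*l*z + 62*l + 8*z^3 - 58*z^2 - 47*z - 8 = -14*l^3 - 52*l^2 + 16*l + 8*z^3 + z^2*(-34*l - 60) + z*(43*l^2 + 134*l - 32)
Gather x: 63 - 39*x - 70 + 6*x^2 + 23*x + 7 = 6*x^2 - 16*x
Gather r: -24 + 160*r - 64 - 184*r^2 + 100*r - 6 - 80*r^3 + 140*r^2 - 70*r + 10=-80*r^3 - 44*r^2 + 190*r - 84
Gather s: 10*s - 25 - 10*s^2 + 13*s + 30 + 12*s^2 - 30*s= 2*s^2 - 7*s + 5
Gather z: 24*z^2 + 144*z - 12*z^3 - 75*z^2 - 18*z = -12*z^3 - 51*z^2 + 126*z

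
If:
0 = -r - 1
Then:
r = -1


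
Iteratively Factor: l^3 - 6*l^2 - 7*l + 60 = (l + 3)*(l^2 - 9*l + 20) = (l - 4)*(l + 3)*(l - 5)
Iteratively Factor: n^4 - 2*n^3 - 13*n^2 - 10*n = (n - 5)*(n^3 + 3*n^2 + 2*n) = (n - 5)*(n + 2)*(n^2 + n) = n*(n - 5)*(n + 2)*(n + 1)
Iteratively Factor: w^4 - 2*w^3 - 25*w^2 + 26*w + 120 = (w - 3)*(w^3 + w^2 - 22*w - 40) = (w - 3)*(w + 2)*(w^2 - w - 20) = (w - 3)*(w + 2)*(w + 4)*(w - 5)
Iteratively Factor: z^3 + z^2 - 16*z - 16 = (z - 4)*(z^2 + 5*z + 4) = (z - 4)*(z + 4)*(z + 1)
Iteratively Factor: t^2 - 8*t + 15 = (t - 3)*(t - 5)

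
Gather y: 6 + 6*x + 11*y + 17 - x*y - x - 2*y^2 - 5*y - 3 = 5*x - 2*y^2 + y*(6 - x) + 20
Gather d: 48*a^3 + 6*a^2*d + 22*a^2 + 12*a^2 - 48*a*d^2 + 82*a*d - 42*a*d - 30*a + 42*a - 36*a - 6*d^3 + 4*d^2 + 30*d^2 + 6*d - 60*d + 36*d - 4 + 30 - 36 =48*a^3 + 34*a^2 - 24*a - 6*d^3 + d^2*(34 - 48*a) + d*(6*a^2 + 40*a - 18) - 10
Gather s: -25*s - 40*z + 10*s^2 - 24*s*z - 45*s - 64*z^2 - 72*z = 10*s^2 + s*(-24*z - 70) - 64*z^2 - 112*z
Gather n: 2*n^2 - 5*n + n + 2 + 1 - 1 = 2*n^2 - 4*n + 2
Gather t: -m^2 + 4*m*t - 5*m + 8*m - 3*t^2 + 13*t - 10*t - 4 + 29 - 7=-m^2 + 3*m - 3*t^2 + t*(4*m + 3) + 18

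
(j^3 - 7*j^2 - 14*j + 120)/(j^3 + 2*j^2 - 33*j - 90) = (j^2 - j - 20)/(j^2 + 8*j + 15)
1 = 1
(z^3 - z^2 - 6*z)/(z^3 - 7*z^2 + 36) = z/(z - 6)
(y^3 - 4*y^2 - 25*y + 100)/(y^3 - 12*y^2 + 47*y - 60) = (y + 5)/(y - 3)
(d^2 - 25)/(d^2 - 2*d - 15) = (d + 5)/(d + 3)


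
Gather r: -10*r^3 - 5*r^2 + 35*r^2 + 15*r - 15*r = -10*r^3 + 30*r^2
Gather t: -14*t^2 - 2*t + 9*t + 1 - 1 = -14*t^2 + 7*t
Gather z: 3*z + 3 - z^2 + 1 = -z^2 + 3*z + 4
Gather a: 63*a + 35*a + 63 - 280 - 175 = 98*a - 392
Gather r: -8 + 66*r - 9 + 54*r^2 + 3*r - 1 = 54*r^2 + 69*r - 18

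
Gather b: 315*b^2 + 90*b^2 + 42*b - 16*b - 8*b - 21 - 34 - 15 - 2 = 405*b^2 + 18*b - 72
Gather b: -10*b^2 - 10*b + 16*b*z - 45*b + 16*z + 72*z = -10*b^2 + b*(16*z - 55) + 88*z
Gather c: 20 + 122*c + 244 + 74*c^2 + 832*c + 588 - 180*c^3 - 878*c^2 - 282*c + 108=-180*c^3 - 804*c^2 + 672*c + 960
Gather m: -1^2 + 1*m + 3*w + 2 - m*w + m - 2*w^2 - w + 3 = m*(2 - w) - 2*w^2 + 2*w + 4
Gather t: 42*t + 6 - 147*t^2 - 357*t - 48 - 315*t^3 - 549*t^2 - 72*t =-315*t^3 - 696*t^2 - 387*t - 42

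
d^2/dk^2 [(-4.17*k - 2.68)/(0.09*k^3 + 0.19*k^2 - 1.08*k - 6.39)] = (-0.202662*k^5 - 0.688338*k^4 - 1.84497*k^3 - 27.795516*k^2 - 36.324774*k + 44.796528)/(0.000729*k^9 + 0.004617*k^8 - 0.016497*k^7 - 0.259226*k^6 - 0.45765*k^5 + 3.699459*k^4 + 17.632323*k^3 + 0.914408999999996*k^2 - 132.296004*k - 260.917119)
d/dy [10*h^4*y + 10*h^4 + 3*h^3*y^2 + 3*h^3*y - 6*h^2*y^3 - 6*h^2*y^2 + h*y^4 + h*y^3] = h*(10*h^3 + 6*h^2*y + 3*h^2 - 18*h*y^2 - 12*h*y + 4*y^3 + 3*y^2)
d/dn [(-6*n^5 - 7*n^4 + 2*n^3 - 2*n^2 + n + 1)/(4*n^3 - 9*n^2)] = (-48*n^6 + 134*n^5 + 126*n^4 - 10*n^3 - 8*n^2 - 3*n + 18)/(n^3*(16*n^2 - 72*n + 81))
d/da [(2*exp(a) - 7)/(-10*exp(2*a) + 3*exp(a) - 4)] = (20*exp(2*a) - 140*exp(a) + 13)*exp(a)/(100*exp(4*a) - 60*exp(3*a) + 89*exp(2*a) - 24*exp(a) + 16)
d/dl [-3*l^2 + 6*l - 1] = 6 - 6*l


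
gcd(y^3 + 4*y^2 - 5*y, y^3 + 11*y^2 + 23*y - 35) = y^2 + 4*y - 5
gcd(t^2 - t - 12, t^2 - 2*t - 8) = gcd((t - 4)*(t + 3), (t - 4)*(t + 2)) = t - 4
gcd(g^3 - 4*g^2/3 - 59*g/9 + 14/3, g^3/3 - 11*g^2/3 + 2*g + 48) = 1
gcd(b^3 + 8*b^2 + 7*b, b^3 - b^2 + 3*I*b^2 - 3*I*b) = b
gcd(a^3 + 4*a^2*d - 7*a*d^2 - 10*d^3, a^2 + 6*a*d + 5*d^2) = a^2 + 6*a*d + 5*d^2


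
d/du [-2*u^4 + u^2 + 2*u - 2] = -8*u^3 + 2*u + 2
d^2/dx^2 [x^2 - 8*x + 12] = 2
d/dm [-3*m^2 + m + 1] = 1 - 6*m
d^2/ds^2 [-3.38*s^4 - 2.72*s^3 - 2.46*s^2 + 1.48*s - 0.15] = -40.56*s^2 - 16.32*s - 4.92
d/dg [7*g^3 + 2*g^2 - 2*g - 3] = 21*g^2 + 4*g - 2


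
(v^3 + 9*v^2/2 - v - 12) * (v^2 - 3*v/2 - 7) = v^5 + 3*v^4 - 59*v^3/4 - 42*v^2 + 25*v + 84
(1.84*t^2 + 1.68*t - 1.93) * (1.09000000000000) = 2.0056*t^2 + 1.8312*t - 2.1037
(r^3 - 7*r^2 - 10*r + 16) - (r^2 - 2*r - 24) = r^3 - 8*r^2 - 8*r + 40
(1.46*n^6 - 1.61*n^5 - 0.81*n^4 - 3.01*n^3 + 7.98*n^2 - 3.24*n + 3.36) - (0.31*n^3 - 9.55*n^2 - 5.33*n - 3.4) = 1.46*n^6 - 1.61*n^5 - 0.81*n^4 - 3.32*n^3 + 17.53*n^2 + 2.09*n + 6.76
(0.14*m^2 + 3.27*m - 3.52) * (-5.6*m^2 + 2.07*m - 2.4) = -0.784*m^4 - 18.0222*m^3 + 26.1449*m^2 - 15.1344*m + 8.448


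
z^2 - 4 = (z - 2)*(z + 2)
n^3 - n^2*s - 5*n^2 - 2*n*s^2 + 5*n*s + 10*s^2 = (n - 5)*(n - 2*s)*(n + s)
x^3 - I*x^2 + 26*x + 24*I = (x - 6*I)*(x + I)*(x + 4*I)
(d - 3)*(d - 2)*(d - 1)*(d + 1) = d^4 - 5*d^3 + 5*d^2 + 5*d - 6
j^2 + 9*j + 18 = (j + 3)*(j + 6)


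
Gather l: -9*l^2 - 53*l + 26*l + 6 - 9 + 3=-9*l^2 - 27*l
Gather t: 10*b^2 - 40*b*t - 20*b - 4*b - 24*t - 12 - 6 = 10*b^2 - 24*b + t*(-40*b - 24) - 18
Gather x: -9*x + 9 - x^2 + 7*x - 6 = -x^2 - 2*x + 3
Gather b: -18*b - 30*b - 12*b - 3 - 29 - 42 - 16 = -60*b - 90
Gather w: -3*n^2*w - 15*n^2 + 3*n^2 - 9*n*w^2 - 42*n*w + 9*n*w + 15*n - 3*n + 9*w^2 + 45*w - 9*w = -12*n^2 + 12*n + w^2*(9 - 9*n) + w*(-3*n^2 - 33*n + 36)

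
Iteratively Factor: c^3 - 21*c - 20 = (c - 5)*(c^2 + 5*c + 4) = (c - 5)*(c + 1)*(c + 4)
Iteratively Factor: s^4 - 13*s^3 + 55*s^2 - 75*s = (s - 3)*(s^3 - 10*s^2 + 25*s) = (s - 5)*(s - 3)*(s^2 - 5*s) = (s - 5)^2*(s - 3)*(s)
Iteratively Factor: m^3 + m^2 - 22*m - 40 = (m + 2)*(m^2 - m - 20) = (m - 5)*(m + 2)*(m + 4)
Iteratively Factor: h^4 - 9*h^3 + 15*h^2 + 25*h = (h - 5)*(h^3 - 4*h^2 - 5*h) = (h - 5)^2*(h^2 + h) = h*(h - 5)^2*(h + 1)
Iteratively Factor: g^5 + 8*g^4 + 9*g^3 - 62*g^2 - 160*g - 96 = (g + 2)*(g^4 + 6*g^3 - 3*g^2 - 56*g - 48) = (g + 2)*(g + 4)*(g^3 + 2*g^2 - 11*g - 12) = (g + 2)*(g + 4)^2*(g^2 - 2*g - 3) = (g - 3)*(g + 2)*(g + 4)^2*(g + 1)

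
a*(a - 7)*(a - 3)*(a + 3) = a^4 - 7*a^3 - 9*a^2 + 63*a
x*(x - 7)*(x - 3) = x^3 - 10*x^2 + 21*x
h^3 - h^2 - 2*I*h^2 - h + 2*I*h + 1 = (h - 1)*(h - I)^2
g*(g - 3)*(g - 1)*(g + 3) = g^4 - g^3 - 9*g^2 + 9*g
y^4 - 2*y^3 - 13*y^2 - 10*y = y*(y - 5)*(y + 1)*(y + 2)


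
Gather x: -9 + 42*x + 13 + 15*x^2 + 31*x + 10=15*x^2 + 73*x + 14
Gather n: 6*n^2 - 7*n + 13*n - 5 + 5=6*n^2 + 6*n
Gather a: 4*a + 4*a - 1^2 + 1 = 8*a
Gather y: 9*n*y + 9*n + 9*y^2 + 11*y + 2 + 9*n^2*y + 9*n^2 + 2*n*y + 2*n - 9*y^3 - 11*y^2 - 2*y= 9*n^2 + 11*n - 9*y^3 - 2*y^2 + y*(9*n^2 + 11*n + 9) + 2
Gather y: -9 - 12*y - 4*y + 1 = -16*y - 8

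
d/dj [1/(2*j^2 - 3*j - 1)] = (3 - 4*j)/(-2*j^2 + 3*j + 1)^2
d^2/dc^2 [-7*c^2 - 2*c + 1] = -14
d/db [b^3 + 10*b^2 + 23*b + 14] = 3*b^2 + 20*b + 23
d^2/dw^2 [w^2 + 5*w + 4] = 2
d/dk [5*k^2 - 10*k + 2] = 10*k - 10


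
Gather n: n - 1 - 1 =n - 2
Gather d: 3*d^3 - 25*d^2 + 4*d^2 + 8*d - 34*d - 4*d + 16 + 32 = 3*d^3 - 21*d^2 - 30*d + 48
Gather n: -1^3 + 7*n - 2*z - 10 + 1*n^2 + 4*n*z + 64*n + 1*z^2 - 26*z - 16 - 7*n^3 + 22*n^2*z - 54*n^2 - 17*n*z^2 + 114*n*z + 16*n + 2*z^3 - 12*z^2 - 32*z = -7*n^3 + n^2*(22*z - 53) + n*(-17*z^2 + 118*z + 87) + 2*z^3 - 11*z^2 - 60*z - 27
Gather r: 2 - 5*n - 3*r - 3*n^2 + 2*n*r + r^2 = -3*n^2 - 5*n + r^2 + r*(2*n - 3) + 2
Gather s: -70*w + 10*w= -60*w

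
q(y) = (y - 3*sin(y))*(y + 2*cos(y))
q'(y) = (1 - 2*sin(y))*(y - 3*sin(y)) + (1 - 3*cos(y))*(y + 2*cos(y))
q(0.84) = -3.03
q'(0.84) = -1.50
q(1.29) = -2.94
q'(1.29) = 1.78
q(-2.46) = 2.29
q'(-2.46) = -14.65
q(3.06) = 3.00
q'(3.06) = 6.61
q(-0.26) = 0.86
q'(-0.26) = -2.40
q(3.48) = 7.13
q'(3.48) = 13.55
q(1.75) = -1.67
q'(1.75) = 3.30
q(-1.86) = -2.47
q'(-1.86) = -1.55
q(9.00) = 55.73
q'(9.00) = 28.16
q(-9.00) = 84.02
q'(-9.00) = -54.57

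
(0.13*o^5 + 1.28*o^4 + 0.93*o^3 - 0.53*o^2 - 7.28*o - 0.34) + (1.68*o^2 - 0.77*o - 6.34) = 0.13*o^5 + 1.28*o^4 + 0.93*o^3 + 1.15*o^2 - 8.05*o - 6.68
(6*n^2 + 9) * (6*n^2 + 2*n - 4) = 36*n^4 + 12*n^3 + 30*n^2 + 18*n - 36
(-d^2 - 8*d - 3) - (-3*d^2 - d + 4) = 2*d^2 - 7*d - 7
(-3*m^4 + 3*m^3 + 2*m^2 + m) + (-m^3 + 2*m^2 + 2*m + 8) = -3*m^4 + 2*m^3 + 4*m^2 + 3*m + 8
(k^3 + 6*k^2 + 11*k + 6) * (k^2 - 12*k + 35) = k^5 - 6*k^4 - 26*k^3 + 84*k^2 + 313*k + 210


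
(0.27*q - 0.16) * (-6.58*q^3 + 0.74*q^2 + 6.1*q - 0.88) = -1.7766*q^4 + 1.2526*q^3 + 1.5286*q^2 - 1.2136*q + 0.1408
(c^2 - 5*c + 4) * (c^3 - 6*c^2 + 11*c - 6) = c^5 - 11*c^4 + 45*c^3 - 85*c^2 + 74*c - 24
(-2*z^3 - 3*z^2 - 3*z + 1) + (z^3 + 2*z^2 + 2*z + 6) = -z^3 - z^2 - z + 7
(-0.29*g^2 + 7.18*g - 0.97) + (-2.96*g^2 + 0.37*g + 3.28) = -3.25*g^2 + 7.55*g + 2.31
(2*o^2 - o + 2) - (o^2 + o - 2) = o^2 - 2*o + 4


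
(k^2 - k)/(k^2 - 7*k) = (k - 1)/(k - 7)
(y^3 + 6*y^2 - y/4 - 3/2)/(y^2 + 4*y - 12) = (y^2 - 1/4)/(y - 2)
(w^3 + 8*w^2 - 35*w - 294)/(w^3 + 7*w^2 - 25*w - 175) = (w^2 + w - 42)/(w^2 - 25)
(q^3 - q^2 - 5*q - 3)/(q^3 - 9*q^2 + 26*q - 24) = (q^2 + 2*q + 1)/(q^2 - 6*q + 8)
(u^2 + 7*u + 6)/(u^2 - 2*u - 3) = (u + 6)/(u - 3)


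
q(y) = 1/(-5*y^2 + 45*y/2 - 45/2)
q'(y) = (10*y - 45/2)/(-5*y^2 + 45*y/2 - 45/2)^2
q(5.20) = -0.02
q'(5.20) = 0.02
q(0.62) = -0.10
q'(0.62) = -0.15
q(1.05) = -0.23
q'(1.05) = -0.62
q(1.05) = -0.23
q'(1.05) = -0.62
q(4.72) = -0.04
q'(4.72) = 0.03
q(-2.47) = -0.01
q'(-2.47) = -0.00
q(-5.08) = -0.00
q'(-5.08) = -0.00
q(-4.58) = -0.00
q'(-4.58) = -0.00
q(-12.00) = 0.00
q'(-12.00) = 0.00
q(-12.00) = 0.00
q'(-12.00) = 0.00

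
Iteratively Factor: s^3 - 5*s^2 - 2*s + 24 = (s + 2)*(s^2 - 7*s + 12) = (s - 4)*(s + 2)*(s - 3)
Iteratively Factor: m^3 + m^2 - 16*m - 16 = (m - 4)*(m^2 + 5*m + 4) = (m - 4)*(m + 1)*(m + 4)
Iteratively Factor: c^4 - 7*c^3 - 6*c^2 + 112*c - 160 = (c + 4)*(c^3 - 11*c^2 + 38*c - 40) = (c - 4)*(c + 4)*(c^2 - 7*c + 10) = (c - 5)*(c - 4)*(c + 4)*(c - 2)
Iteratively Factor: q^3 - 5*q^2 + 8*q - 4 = (q - 1)*(q^2 - 4*q + 4) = (q - 2)*(q - 1)*(q - 2)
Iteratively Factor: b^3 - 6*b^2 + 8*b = (b - 4)*(b^2 - 2*b) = b*(b - 4)*(b - 2)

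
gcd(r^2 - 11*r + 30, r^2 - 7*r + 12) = 1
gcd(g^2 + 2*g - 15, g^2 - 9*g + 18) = g - 3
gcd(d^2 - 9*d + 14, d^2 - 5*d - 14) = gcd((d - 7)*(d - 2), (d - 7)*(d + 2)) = d - 7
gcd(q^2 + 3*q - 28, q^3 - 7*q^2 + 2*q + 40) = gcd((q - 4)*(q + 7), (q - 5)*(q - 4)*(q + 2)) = q - 4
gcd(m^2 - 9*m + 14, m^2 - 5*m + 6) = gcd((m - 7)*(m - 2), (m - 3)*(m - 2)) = m - 2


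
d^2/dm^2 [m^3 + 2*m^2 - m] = 6*m + 4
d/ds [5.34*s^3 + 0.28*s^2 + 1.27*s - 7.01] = 16.02*s^2 + 0.56*s + 1.27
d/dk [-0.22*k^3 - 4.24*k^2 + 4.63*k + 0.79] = -0.66*k^2 - 8.48*k + 4.63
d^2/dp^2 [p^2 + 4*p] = 2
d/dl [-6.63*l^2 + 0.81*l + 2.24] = 0.81 - 13.26*l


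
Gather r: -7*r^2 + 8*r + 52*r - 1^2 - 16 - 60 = -7*r^2 + 60*r - 77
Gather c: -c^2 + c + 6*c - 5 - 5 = -c^2 + 7*c - 10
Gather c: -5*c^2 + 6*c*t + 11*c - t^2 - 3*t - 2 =-5*c^2 + c*(6*t + 11) - t^2 - 3*t - 2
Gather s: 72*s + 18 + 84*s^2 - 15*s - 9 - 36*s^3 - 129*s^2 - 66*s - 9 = -36*s^3 - 45*s^2 - 9*s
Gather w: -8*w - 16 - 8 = -8*w - 24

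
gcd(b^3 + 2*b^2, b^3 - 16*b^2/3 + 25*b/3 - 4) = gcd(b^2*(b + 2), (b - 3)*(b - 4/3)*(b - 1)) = 1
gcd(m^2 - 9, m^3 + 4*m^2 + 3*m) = m + 3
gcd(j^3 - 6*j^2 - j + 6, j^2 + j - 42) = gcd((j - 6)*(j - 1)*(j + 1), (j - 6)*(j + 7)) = j - 6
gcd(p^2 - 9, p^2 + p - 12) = p - 3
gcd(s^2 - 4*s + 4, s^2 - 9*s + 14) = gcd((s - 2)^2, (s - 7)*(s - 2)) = s - 2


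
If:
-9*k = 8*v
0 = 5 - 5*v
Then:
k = -8/9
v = 1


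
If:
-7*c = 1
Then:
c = -1/7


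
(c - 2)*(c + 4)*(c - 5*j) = c^3 - 5*c^2*j + 2*c^2 - 10*c*j - 8*c + 40*j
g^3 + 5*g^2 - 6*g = g*(g - 1)*(g + 6)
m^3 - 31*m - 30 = (m - 6)*(m + 1)*(m + 5)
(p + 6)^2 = p^2 + 12*p + 36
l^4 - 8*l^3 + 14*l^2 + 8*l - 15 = (l - 5)*(l - 3)*(l - 1)*(l + 1)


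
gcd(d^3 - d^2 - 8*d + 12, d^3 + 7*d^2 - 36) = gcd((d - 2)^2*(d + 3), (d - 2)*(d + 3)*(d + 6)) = d^2 + d - 6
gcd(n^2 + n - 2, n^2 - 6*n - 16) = n + 2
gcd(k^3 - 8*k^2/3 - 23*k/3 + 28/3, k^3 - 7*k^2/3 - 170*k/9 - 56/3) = k + 7/3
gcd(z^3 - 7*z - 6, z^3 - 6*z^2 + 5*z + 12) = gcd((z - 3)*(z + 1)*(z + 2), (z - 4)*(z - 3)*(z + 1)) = z^2 - 2*z - 3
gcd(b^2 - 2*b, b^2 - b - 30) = 1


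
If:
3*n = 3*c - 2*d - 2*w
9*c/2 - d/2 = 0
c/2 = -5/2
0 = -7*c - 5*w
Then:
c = -5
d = -45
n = 61/3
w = 7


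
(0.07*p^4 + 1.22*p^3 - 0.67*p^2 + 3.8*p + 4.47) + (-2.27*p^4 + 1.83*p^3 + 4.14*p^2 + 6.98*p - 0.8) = -2.2*p^4 + 3.05*p^3 + 3.47*p^2 + 10.78*p + 3.67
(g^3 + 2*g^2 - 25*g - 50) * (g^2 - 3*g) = g^5 - g^4 - 31*g^3 + 25*g^2 + 150*g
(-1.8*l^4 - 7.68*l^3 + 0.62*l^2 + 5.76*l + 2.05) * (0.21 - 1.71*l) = 3.078*l^5 + 12.7548*l^4 - 2.673*l^3 - 9.7194*l^2 - 2.2959*l + 0.4305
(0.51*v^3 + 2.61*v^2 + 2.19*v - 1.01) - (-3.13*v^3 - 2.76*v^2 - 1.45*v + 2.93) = 3.64*v^3 + 5.37*v^2 + 3.64*v - 3.94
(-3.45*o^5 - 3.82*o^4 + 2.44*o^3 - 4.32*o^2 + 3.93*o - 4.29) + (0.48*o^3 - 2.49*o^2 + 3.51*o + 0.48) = -3.45*o^5 - 3.82*o^4 + 2.92*o^3 - 6.81*o^2 + 7.44*o - 3.81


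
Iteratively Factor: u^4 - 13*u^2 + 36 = (u - 2)*(u^3 + 2*u^2 - 9*u - 18) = (u - 2)*(u + 2)*(u^2 - 9) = (u - 2)*(u + 2)*(u + 3)*(u - 3)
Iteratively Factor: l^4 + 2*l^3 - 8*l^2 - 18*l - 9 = (l + 1)*(l^3 + l^2 - 9*l - 9) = (l + 1)^2*(l^2 - 9) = (l - 3)*(l + 1)^2*(l + 3)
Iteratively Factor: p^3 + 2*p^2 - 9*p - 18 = (p - 3)*(p^2 + 5*p + 6) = (p - 3)*(p + 2)*(p + 3)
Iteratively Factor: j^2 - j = (j)*(j - 1)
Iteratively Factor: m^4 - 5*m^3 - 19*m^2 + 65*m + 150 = (m - 5)*(m^3 - 19*m - 30) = (m - 5)*(m + 2)*(m^2 - 2*m - 15) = (m - 5)*(m + 2)*(m + 3)*(m - 5)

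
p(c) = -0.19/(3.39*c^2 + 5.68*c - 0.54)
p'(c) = -0.19*(-6.78*c - 5.68)/(3.39*c^2 + 5.68*c - 0.54)^2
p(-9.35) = -0.00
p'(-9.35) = -0.00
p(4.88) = -0.00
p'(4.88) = 0.00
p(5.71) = -0.00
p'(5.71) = 0.00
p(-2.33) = -0.04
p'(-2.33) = -0.09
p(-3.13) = -0.01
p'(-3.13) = -0.01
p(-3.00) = -0.01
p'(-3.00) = -0.02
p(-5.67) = -0.00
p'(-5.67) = -0.00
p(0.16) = -0.42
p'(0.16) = 6.19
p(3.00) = -0.00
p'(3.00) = 0.00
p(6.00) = -0.00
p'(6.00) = 0.00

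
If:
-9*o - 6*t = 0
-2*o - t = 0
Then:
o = 0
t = 0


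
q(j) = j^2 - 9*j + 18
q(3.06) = -0.18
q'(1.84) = -5.32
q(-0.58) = 23.56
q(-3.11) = 55.66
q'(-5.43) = -19.86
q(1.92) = 4.41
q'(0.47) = -8.06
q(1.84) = 4.83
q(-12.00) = 270.00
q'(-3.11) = -15.22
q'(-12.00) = -33.00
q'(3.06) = -2.88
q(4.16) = -2.13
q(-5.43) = 96.35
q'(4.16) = -0.68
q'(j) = 2*j - 9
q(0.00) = 18.00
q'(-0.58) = -10.16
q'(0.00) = -9.00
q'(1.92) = -5.16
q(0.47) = 13.99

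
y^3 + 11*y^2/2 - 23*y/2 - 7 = (y - 2)*(y + 1/2)*(y + 7)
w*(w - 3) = w^2 - 3*w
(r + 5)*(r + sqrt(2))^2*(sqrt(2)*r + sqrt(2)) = sqrt(2)*r^4 + 4*r^3 + 6*sqrt(2)*r^3 + 7*sqrt(2)*r^2 + 24*r^2 + 12*sqrt(2)*r + 20*r + 10*sqrt(2)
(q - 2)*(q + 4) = q^2 + 2*q - 8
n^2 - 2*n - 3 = (n - 3)*(n + 1)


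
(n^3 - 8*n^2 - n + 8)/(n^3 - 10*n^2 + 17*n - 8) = (n + 1)/(n - 1)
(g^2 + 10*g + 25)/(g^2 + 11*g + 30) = (g + 5)/(g + 6)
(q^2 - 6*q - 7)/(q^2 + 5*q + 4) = (q - 7)/(q + 4)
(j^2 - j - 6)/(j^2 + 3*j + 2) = (j - 3)/(j + 1)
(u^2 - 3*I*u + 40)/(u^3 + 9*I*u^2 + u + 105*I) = (u - 8*I)/(u^2 + 4*I*u + 21)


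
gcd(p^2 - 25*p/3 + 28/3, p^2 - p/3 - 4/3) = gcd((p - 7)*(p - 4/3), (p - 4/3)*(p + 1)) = p - 4/3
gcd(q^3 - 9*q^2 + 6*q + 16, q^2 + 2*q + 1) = q + 1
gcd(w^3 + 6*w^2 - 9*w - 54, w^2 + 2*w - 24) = w + 6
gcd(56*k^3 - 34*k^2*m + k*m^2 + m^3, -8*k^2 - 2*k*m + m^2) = 4*k - m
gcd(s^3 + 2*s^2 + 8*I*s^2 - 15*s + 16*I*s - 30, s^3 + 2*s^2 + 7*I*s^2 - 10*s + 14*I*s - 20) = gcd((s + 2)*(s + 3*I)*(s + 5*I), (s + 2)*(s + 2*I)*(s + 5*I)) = s^2 + s*(2 + 5*I) + 10*I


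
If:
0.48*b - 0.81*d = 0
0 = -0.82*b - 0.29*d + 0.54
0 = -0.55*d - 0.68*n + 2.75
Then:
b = 0.54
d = 0.32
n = 3.78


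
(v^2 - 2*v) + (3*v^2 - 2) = 4*v^2 - 2*v - 2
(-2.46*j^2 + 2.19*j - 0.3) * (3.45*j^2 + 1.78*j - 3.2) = -8.487*j^4 + 3.1767*j^3 + 10.7352*j^2 - 7.542*j + 0.96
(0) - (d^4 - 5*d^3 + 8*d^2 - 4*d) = -d^4 + 5*d^3 - 8*d^2 + 4*d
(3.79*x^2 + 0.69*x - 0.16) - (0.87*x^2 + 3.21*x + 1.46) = 2.92*x^2 - 2.52*x - 1.62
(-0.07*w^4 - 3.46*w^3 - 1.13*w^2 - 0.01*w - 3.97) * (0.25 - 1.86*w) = 0.1302*w^5 + 6.4181*w^4 + 1.2368*w^3 - 0.2639*w^2 + 7.3817*w - 0.9925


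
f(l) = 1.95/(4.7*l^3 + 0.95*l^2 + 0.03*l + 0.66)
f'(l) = 1.95*(-14.1*l^2 - 1.9*l - 0.03)/(4.7*l^3 + 0.95*l^2 + 0.03*l + 0.66)^2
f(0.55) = 1.12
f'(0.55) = -3.42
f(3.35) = 0.01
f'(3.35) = -0.01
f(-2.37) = -0.03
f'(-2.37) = -0.05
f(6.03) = 0.00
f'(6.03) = -0.00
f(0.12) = 2.85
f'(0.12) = -1.91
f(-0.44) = 4.53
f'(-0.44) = -20.25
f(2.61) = 0.02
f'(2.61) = -0.02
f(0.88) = 0.42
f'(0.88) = -1.15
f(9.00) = 0.00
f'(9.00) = -0.00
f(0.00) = 2.95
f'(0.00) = -0.13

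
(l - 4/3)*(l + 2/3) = l^2 - 2*l/3 - 8/9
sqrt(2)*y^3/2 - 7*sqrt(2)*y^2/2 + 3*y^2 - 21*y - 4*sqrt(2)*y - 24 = (y - 8)*(y + 3*sqrt(2))*(sqrt(2)*y/2 + sqrt(2)/2)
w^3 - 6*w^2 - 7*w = w*(w - 7)*(w + 1)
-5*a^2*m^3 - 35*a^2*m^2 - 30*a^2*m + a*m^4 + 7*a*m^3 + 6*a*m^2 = m*(-5*a + m)*(m + 6)*(a*m + a)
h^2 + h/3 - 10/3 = (h - 5/3)*(h + 2)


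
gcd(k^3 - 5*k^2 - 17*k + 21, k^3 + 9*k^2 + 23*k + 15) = k + 3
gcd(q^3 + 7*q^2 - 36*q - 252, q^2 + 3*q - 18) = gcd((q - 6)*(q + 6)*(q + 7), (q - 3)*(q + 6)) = q + 6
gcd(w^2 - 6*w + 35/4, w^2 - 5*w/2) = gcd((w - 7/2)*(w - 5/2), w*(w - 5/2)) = w - 5/2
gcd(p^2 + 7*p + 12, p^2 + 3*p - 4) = p + 4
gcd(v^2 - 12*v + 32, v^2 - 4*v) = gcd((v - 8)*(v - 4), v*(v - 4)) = v - 4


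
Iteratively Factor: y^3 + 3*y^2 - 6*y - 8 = (y + 1)*(y^2 + 2*y - 8) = (y - 2)*(y + 1)*(y + 4)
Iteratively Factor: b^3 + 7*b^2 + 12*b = (b + 4)*(b^2 + 3*b) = b*(b + 4)*(b + 3)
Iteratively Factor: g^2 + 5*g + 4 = (g + 1)*(g + 4)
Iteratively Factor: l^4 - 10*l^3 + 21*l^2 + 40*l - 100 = (l - 5)*(l^3 - 5*l^2 - 4*l + 20) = (l - 5)*(l - 2)*(l^2 - 3*l - 10) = (l - 5)*(l - 2)*(l + 2)*(l - 5)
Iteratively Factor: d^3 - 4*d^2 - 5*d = (d)*(d^2 - 4*d - 5) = d*(d + 1)*(d - 5)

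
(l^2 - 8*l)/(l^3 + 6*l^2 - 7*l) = (l - 8)/(l^2 + 6*l - 7)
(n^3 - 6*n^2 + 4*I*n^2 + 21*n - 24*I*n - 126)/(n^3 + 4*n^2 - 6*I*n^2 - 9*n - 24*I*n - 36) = (n^2 + n*(-6 + 7*I) - 42*I)/(n^2 + n*(4 - 3*I) - 12*I)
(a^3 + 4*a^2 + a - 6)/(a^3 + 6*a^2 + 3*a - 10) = (a + 3)/(a + 5)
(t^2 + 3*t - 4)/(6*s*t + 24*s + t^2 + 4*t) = (t - 1)/(6*s + t)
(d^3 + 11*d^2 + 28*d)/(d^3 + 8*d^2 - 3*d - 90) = d*(d^2 + 11*d + 28)/(d^3 + 8*d^2 - 3*d - 90)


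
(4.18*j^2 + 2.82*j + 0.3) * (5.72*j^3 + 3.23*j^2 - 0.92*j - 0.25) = 23.9096*j^5 + 29.6318*j^4 + 6.979*j^3 - 2.6704*j^2 - 0.981*j - 0.075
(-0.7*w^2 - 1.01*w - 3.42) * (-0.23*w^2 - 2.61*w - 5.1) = 0.161*w^4 + 2.0593*w^3 + 6.9927*w^2 + 14.0772*w + 17.442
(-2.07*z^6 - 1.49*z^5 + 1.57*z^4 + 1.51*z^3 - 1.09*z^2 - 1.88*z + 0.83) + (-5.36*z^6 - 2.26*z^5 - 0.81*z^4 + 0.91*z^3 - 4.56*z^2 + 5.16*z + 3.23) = -7.43*z^6 - 3.75*z^5 + 0.76*z^4 + 2.42*z^3 - 5.65*z^2 + 3.28*z + 4.06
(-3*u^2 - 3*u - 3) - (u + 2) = -3*u^2 - 4*u - 5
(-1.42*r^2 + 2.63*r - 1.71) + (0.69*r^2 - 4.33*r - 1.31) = -0.73*r^2 - 1.7*r - 3.02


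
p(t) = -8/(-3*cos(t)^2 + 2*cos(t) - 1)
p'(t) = -8*(-6*sin(t)*cos(t) + 2*sin(t))/(-3*cos(t)^2 + 2*cos(t) - 1)^2 = 16*(3*cos(t) - 1)*sin(t)/(3*cos(t)^2 - 2*cos(t) + 1)^2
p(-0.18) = 4.13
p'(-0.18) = -1.49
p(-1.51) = 8.99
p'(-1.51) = 16.50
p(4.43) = 4.47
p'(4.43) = 8.80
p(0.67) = 6.27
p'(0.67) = 8.25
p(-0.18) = 4.13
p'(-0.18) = -1.49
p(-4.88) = 10.67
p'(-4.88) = -14.02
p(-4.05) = 2.38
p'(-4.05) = -3.17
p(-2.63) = 1.59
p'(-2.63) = 1.12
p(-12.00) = 5.52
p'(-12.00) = 6.27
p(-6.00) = 4.34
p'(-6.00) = 2.47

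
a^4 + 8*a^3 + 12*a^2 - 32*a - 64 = (a - 2)*(a + 2)*(a + 4)^2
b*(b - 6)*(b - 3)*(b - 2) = b^4 - 11*b^3 + 36*b^2 - 36*b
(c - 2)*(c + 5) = c^2 + 3*c - 10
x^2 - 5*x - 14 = (x - 7)*(x + 2)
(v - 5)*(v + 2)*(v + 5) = v^3 + 2*v^2 - 25*v - 50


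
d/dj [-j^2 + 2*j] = 2 - 2*j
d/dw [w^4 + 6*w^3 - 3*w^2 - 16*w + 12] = 4*w^3 + 18*w^2 - 6*w - 16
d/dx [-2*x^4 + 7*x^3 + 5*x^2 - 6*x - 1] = -8*x^3 + 21*x^2 + 10*x - 6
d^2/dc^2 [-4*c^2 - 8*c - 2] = -8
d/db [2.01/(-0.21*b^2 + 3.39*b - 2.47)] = (0.8442*b - 6.8139)/(0.21*b^2 - 3.39*b + 2.47)^2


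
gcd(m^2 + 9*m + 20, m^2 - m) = 1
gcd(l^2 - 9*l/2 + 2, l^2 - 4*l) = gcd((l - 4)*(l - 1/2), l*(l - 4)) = l - 4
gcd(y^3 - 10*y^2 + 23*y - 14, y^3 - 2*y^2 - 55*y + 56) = y - 1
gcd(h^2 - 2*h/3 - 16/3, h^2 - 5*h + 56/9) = h - 8/3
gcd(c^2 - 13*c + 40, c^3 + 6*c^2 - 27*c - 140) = c - 5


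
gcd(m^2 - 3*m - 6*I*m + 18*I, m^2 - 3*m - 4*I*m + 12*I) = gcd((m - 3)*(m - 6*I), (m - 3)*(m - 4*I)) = m - 3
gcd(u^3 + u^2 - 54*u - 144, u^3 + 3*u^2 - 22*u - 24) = u + 6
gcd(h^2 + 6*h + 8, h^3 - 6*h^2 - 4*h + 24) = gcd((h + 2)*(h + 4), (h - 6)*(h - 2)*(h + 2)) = h + 2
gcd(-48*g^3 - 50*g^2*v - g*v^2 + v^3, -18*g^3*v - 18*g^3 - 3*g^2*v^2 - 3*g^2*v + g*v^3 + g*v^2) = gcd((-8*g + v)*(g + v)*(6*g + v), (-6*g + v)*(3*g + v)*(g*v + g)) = 1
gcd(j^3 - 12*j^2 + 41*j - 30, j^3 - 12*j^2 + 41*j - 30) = j^3 - 12*j^2 + 41*j - 30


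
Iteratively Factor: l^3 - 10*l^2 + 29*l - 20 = (l - 4)*(l^2 - 6*l + 5) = (l - 4)*(l - 1)*(l - 5)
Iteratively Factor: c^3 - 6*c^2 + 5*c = (c - 1)*(c^2 - 5*c) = (c - 5)*(c - 1)*(c)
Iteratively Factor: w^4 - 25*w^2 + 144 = (w + 3)*(w^3 - 3*w^2 - 16*w + 48) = (w - 3)*(w + 3)*(w^2 - 16) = (w - 3)*(w + 3)*(w + 4)*(w - 4)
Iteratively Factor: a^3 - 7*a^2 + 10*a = (a)*(a^2 - 7*a + 10) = a*(a - 2)*(a - 5)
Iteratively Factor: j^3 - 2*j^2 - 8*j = (j)*(j^2 - 2*j - 8) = j*(j + 2)*(j - 4)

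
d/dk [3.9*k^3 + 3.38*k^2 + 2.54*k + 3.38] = 11.7*k^2 + 6.76*k + 2.54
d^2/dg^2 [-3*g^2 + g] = -6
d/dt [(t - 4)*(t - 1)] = 2*t - 5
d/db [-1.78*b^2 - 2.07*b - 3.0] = -3.56*b - 2.07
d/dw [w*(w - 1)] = 2*w - 1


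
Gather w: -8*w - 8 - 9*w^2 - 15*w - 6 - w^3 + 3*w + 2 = -w^3 - 9*w^2 - 20*w - 12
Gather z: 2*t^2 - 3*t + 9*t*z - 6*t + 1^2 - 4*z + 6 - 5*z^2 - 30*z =2*t^2 - 9*t - 5*z^2 + z*(9*t - 34) + 7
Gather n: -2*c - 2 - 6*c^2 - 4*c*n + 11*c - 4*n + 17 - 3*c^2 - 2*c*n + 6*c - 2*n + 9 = -9*c^2 + 15*c + n*(-6*c - 6) + 24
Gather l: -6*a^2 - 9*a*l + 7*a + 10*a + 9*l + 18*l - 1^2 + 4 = -6*a^2 + 17*a + l*(27 - 9*a) + 3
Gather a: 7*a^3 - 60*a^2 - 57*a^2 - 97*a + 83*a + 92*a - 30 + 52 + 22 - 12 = 7*a^3 - 117*a^2 + 78*a + 32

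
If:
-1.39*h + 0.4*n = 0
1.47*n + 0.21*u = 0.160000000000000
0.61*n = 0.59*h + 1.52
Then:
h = 0.99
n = 3.45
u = -23.41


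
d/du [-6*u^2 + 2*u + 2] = 2 - 12*u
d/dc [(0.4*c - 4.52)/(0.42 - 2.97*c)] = (5.567688 - 39.371508*c)/(2.97*c - 0.42)^3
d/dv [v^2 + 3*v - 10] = 2*v + 3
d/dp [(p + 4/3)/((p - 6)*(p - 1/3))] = (-9*p^2 - 24*p + 94)/(9*p^4 - 114*p^3 + 397*p^2 - 228*p + 36)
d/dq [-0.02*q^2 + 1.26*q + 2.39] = 1.26 - 0.04*q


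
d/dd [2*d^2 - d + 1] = 4*d - 1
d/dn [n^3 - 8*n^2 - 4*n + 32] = 3*n^2 - 16*n - 4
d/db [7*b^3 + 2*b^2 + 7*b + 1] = 21*b^2 + 4*b + 7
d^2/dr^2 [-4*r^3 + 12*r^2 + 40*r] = 24 - 24*r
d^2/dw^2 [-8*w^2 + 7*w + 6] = -16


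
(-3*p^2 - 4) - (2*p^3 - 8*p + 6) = -2*p^3 - 3*p^2 + 8*p - 10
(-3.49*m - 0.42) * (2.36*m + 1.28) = -8.2364*m^2 - 5.4584*m - 0.5376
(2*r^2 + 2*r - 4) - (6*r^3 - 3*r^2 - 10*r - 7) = -6*r^3 + 5*r^2 + 12*r + 3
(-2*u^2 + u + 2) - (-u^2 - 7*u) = -u^2 + 8*u + 2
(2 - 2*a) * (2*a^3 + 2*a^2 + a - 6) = -4*a^4 + 2*a^2 + 14*a - 12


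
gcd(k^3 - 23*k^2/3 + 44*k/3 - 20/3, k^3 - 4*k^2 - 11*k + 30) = k^2 - 7*k + 10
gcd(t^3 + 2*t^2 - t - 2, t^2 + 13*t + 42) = 1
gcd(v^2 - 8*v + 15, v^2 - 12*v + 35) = v - 5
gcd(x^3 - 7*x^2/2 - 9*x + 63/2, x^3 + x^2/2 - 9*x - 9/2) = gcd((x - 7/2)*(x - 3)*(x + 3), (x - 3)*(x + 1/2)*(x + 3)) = x^2 - 9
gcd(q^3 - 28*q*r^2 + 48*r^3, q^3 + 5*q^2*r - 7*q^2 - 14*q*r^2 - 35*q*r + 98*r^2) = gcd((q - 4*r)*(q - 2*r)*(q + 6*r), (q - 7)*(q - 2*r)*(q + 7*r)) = q - 2*r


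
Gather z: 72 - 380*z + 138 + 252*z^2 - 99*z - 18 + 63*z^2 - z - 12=315*z^2 - 480*z + 180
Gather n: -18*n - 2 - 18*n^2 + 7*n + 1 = -18*n^2 - 11*n - 1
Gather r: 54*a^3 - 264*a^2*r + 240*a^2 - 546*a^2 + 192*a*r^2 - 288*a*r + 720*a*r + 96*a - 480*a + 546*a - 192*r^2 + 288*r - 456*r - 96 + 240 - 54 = 54*a^3 - 306*a^2 + 162*a + r^2*(192*a - 192) + r*(-264*a^2 + 432*a - 168) + 90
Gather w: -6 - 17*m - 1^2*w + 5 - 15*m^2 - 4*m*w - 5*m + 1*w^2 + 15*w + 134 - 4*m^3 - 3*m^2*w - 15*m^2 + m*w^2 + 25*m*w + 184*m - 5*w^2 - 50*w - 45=-4*m^3 - 30*m^2 + 162*m + w^2*(m - 4) + w*(-3*m^2 + 21*m - 36) + 88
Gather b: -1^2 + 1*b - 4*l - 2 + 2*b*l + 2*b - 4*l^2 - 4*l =b*(2*l + 3) - 4*l^2 - 8*l - 3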